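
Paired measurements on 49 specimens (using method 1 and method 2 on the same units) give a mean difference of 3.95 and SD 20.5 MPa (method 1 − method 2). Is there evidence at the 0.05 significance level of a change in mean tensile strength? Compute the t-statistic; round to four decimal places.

1.3488

H0: μ_d = 0; H1: μ_d ≠ 0 (paired t-test on the differences, two-sided).
t = d̄/(s_d/√n) = 3.95/(20.5/√49) = 1.3488
df = n − 1 = 48
Two-sided p-value ≈ 0.184
Since p ≈ 0.184 > α = 0.05, fail to reject H0; the data do not provide sufficient evidence against H0.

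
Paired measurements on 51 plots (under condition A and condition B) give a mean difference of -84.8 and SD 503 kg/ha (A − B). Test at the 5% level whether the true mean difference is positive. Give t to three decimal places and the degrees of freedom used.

H0: μ_d = 0; H1: μ_d > 0 (paired t-test on the differences, right-tailed).
t = d̄/(s_d/√n) = -84.8/(503/√51) = -1.204
df = n − 1 = 50
p-value = P(T ≥ -1.204) ≈ 0.883
Since p ≈ 0.883 > α = 0.05, fail to reject H0; the data do not provide sufficient evidence against H0.

t = -1.204, df = 50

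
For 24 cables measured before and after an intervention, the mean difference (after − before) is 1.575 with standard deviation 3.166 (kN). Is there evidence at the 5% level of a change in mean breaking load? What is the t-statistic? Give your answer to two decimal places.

2.44

H0: μ_d = 0; H1: μ_d ≠ 0 (paired t-test on the differences, two-sided).
t = d̄/(s_d/√n) = 1.575/(3.166/√24) = 2.44
df = n − 1 = 23
Two-sided p-value ≈ 0.0230
Since p ≈ 0.0230 < α = 0.05, reject H0; the evidence is statistically significant.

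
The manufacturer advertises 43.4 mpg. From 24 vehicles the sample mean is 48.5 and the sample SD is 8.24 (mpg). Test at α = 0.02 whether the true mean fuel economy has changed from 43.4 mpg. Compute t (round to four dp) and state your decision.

H0: μ = 43.4; H1: μ ≠ 43.4 (one-sample t-test, two-sided).
t = (x̄ − μ₀)/(s/√n) = (48.5 − 43.4)/(8.24/√24) = 3.0321
df = n − 1 = 23
Two-sided p-value ≈ 0.0059
Since p ≈ 0.0059 < α = 0.02, reject H0; the data support H1.

t = 3.0321; reject H0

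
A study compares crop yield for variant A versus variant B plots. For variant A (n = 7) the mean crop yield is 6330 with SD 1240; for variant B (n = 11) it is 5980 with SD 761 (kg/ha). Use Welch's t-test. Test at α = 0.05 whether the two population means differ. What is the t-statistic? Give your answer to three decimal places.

0.671

Let group 1 = variant A, group 2 = variant B. H0: μ_1 = μ_2; H1: μ_1 ≠ μ_2 (Welch's two-sample t-test, two-sided).
t = (x̄_1 − x̄_2)/√(s_1²/n_1 + s_2²/n_2) = (6330 − 5980)/√(1240²/7 + 761²/11) = 0.671
Welch–Satterthwaite df ≈ 8.91
Two-sided p-value ≈ 0.519
Since p ≈ 0.519 > α = 0.05, fail to reject H0; the data do not provide sufficient evidence against H0.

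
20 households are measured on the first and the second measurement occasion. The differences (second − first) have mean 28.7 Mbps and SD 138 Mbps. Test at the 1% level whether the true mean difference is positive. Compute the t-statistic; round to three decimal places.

0.930

H0: μ_d = 0; H1: μ_d > 0 (paired t-test on the differences, right-tailed).
t = d̄/(s_d/√n) = 28.7/(138/√20) = 0.930
df = n − 1 = 19
p-value = P(T ≥ 0.930) ≈ 0.182
Since p ≈ 0.182 > α = 0.01, fail to reject H0; the data do not provide sufficient evidence against H0.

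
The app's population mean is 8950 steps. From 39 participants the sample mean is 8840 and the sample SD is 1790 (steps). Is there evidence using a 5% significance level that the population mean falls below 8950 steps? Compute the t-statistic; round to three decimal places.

-0.384

H0: μ = 8950; H1: μ < 8950 (one-sample t-test, left-tailed).
t = (x̄ − μ₀)/(s/√n) = (8840 − 8950)/(1790/√39) = -0.384
df = n − 1 = 38
p-value = P(T ≤ -0.384) ≈ 0.3516
Since p ≈ 0.3516 > α = 0.05, fail to reject H0; the evidence is not statistically significant.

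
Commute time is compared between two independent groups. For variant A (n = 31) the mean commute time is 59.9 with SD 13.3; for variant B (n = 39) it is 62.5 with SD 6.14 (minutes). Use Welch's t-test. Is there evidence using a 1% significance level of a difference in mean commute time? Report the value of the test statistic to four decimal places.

Let group 1 = variant A, group 2 = variant B. H0: μ_1 = μ_2; H1: μ_1 ≠ μ_2 (Welch's two-sample t-test, two-sided).
t = (x̄_1 − x̄_2)/√(s_1²/n_1 + s_2²/n_2) = (59.9 − 62.5)/√(13.3²/31 + 6.14²/39) = -1.0065
Welch–Satterthwaite df ≈ 40.12
Two-sided p-value ≈ 0.320
Since p ≈ 0.320 > α = 0.01, fail to reject H0; the data do not provide sufficient evidence against H0.

-1.0065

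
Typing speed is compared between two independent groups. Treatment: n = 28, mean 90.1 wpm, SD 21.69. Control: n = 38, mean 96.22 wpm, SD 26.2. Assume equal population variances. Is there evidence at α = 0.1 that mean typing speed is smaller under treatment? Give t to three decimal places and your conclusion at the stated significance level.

t = -1.007; fail to reject H0

Let group 1 = treatment, group 2 = control. H0: μ_1 = μ_2; H1: μ_1 < μ_2 (two-sample pooled-variance t-test, left-tailed).
s_p² = [(28−1)·21.69² + (38−1)·26.2²]/(28+38−2) = 595.322
t = (90.1 − 96.22)/√[595.322·(1/28 + 1/38)] = -1.007
df = n₁ + n₂ − 2 = 64
p-value = P(T ≤ -1.007) ≈ 0.1588
Since p ≈ 0.1588 > α = 0.1, fail to reject H0; the data do not provide sufficient evidence against H0.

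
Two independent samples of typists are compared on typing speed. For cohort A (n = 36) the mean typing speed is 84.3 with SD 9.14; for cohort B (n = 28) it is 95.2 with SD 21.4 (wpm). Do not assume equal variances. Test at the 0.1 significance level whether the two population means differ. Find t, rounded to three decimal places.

-2.522

Let group 1 = cohort A, group 2 = cohort B. H0: μ_1 = μ_2; H1: μ_1 ≠ μ_2 (Welch's two-sample t-test, two-sided).
t = (x̄_1 − x̄_2)/√(s_1²/n_1 + s_2²/n_2) = (84.3 − 95.2)/√(9.14²/36 + 21.4²/28) = -2.522
Welch–Satterthwaite df ≈ 34.67
Two-sided p-value ≈ 0.016
Since p ≈ 0.016 < α = 0.1, reject H0; the evidence is statistically significant.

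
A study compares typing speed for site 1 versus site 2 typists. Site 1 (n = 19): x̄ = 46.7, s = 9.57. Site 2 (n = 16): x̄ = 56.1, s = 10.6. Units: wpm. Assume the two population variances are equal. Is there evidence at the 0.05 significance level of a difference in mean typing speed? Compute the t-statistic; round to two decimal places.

-2.76

Let group 1 = site 1, group 2 = site 2. H0: μ_1 = μ_2; H1: μ_1 ≠ μ_2 (two-sample pooled-variance t-test, two-sided).
s_p² = [(19−1)·9.57² + (16−1)·10.6²]/(19+16−2) = 101.028
t = (46.7 − 56.1)/√[101.028·(1/19 + 1/16)] = -2.76
df = n₁ + n₂ − 2 = 33
Two-sided p-value ≈ 0.0094
Since p ≈ 0.0094 < α = 0.05, reject H0; the evidence is statistically significant.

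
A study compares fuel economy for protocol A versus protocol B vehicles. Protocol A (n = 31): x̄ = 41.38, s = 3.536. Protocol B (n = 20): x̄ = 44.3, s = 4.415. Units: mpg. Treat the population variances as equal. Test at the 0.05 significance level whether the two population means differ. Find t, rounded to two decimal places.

Let group 1 = protocol A, group 2 = protocol B. H0: μ_1 = μ_2; H1: μ_1 ≠ μ_2 (two-sample pooled-variance t-test, two-sided).
s_p² = [(31−1)·3.536² + (20−1)·4.415²]/(31+20−2) = 15.2133
t = (41.38 − 44.3)/√[15.2133·(1/31 + 1/20)] = -2.61
df = n₁ + n₂ − 2 = 49
Two-sided p-value ≈ 0.012
Since p ≈ 0.012 < α = 0.05, reject H0; the data support H1.

-2.61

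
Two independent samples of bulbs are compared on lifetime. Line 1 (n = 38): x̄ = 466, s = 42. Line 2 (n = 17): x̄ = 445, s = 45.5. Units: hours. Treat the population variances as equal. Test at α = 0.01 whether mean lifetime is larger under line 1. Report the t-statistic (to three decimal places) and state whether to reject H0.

Let group 1 = line 1, group 2 = line 2. H0: μ_1 = μ_2; H1: μ_1 > μ_2 (two-sample pooled-variance t-test, right-tailed).
s_p² = [(38−1)·42² + (17−1)·45.5²]/(38+17−2) = 1856.45
t = (466 − 445)/√[1856.45·(1/38 + 1/17)] = 1.670
df = n₁ + n₂ − 2 = 53
p-value = P(T ≥ 1.670) ≈ 0.0504
Since p ≈ 0.0504 > α = 0.01, fail to reject H0; the evidence is not statistically significant.

t = 1.670; fail to reject H0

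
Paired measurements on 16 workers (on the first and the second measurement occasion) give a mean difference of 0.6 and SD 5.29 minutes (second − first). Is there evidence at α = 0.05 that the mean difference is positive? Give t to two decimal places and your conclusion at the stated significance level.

H0: μ_d = 0; H1: μ_d > 0 (paired t-test on the differences, right-tailed).
t = d̄/(s_d/√n) = 0.6/(5.29/√16) = 0.45
df = n − 1 = 15
p-value = P(T ≥ 0.45) ≈ 0.3283
Since p ≈ 0.3283 > α = 0.05, fail to reject H0; the data do not provide sufficient evidence against H0.

t = 0.45; fail to reject H0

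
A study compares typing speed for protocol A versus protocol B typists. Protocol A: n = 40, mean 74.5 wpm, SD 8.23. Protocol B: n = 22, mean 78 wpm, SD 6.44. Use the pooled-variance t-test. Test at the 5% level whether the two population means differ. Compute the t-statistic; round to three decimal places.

Let group 1 = protocol A, group 2 = protocol B. H0: μ_1 = μ_2; H1: μ_1 ≠ μ_2 (two-sample pooled-variance t-test, two-sided).
s_p² = [(40−1)·8.23² + (22−1)·6.44²]/(40+22−2) = 58.5421
t = (74.5 − 78)/√[58.5421·(1/40 + 1/22)] = -1.723
df = n₁ + n₂ − 2 = 60
Two-sided p-value ≈ 0.0900
Since p ≈ 0.0900 > α = 0.05, fail to reject H0; the data do not provide sufficient evidence against H0.

-1.723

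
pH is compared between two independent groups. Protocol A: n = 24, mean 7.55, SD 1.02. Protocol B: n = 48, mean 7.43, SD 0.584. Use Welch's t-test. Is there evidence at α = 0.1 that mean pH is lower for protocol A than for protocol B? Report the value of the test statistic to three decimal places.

Let group 1 = protocol A, group 2 = protocol B. H0: μ_1 = μ_2; H1: μ_1 < μ_2 (Welch's two-sample t-test, left-tailed).
t = (x̄_1 − x̄_2)/√(s_1²/n_1 + s_2²/n_2) = (7.55 − 7.43)/√(1.02²/24 + 0.584²/48) = 0.534
Welch–Satterthwaite df ≈ 30.75
p-value = P(T ≤ 0.534) ≈ 0.701
Since p ≈ 0.701 > α = 0.1, fail to reject H0; the data do not provide sufficient evidence against H0.

0.534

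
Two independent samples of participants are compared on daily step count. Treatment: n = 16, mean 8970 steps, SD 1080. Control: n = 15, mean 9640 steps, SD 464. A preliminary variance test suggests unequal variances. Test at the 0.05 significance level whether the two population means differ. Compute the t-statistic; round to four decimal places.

Let group 1 = treatment, group 2 = control. H0: μ_1 = μ_2; H1: μ_1 ≠ μ_2 (Welch's two-sample t-test, two-sided).
t = (x̄_1 − x̄_2)/√(s_1²/n_1 + s_2²/n_2) = (8970 − 9640)/√(1080²/16 + 464²/15) = -2.2682
Welch–Satterthwaite df ≈ 20.63
Two-sided p-value ≈ 0.0342
Since p ≈ 0.0342 < α = 0.05, reject H0; the evidence is statistically significant.

-2.2682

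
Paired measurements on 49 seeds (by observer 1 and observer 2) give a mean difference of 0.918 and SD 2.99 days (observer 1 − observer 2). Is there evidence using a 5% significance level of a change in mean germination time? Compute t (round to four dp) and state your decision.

H0: μ_d = 0; H1: μ_d ≠ 0 (paired t-test on the differences, two-sided).
t = d̄/(s_d/√n) = 0.918/(2.99/√49) = 2.1492
df = n − 1 = 48
Two-sided p-value ≈ 0.037
Since p ≈ 0.037 < α = 0.05, reject H0; the evidence is statistically significant.

t = 2.1492; reject H0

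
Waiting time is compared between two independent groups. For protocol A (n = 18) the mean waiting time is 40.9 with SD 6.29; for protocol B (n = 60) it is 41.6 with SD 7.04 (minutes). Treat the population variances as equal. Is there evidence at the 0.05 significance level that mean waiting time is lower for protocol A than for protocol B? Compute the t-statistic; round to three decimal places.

-0.379

Let group 1 = protocol A, group 2 = protocol B. H0: μ_1 = μ_2; H1: μ_1 < μ_2 (two-sample pooled-variance t-test, left-tailed).
s_p² = [(18−1)·6.29² + (60−1)·7.04²]/(18+60−2) = 47.3253
t = (40.9 − 41.6)/√[47.3253·(1/18 + 1/60)] = -0.379
df = n₁ + n₂ − 2 = 76
p-value = P(T ≤ -0.379) ≈ 0.3530
Since p ≈ 0.3530 > α = 0.05, fail to reject H0; the data do not provide sufficient evidence against H0.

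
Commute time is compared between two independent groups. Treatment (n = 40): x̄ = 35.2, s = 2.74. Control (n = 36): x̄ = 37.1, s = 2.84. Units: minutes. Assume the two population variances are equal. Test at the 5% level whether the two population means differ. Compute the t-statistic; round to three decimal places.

Let group 1 = treatment, group 2 = control. H0: μ_1 = μ_2; H1: μ_1 ≠ μ_2 (two-sample pooled-variance t-test, two-sided).
s_p² = [(40−1)·2.74² + (36−1)·2.84²]/(40+36−2) = 7.77152
t = (35.2 − 37.1)/√[7.77152·(1/40 + 1/36)] = -2.967
df = n₁ + n₂ − 2 = 74
Two-sided p-value ≈ 0.0041
Since p ≈ 0.0041 < α = 0.05, reject H0; the evidence is statistically significant.

-2.967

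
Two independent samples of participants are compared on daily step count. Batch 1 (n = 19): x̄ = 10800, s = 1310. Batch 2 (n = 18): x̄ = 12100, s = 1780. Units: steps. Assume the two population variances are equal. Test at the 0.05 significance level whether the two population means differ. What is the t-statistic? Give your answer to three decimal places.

Let group 1 = batch 1, group 2 = batch 2. H0: μ_1 = μ_2; H1: μ_1 ≠ μ_2 (two-sample pooled-variance t-test, two-sided).
s_p² = [(19−1)·1310² + (18−1)·1780²]/(19+18−2) = 2421500
t = (10800 − 12100)/√[2421500·(1/19 + 1/18)] = -2.540
df = n₁ + n₂ − 2 = 35
Two-sided p-value ≈ 0.016
Since p ≈ 0.016 < α = 0.05, reject H0; the data support H1.

-2.540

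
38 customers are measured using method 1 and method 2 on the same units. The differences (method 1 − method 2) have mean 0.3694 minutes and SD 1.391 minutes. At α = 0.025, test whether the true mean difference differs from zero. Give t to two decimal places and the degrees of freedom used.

H0: μ_d = 0; H1: μ_d ≠ 0 (paired t-test on the differences, two-sided).
t = d̄/(s_d/√n) = 0.3694/(1.391/√38) = 1.64
df = n − 1 = 37
Two-sided p-value ≈ 0.1101
Since p ≈ 0.1101 > α = 0.025, fail to reject H0; the data do not provide sufficient evidence against H0.

t = 1.64, df = 37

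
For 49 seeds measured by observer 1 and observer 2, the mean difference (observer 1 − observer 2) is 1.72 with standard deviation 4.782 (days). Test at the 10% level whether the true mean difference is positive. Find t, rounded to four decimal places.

H0: μ_d = 0; H1: μ_d > 0 (paired t-test on the differences, right-tailed).
t = d̄/(s_d/√n) = 1.72/(4.782/√49) = 2.5178
df = n − 1 = 48
p-value = P(T ≥ 2.5178) ≈ 0.008
Since p ≈ 0.008 < α = 0.1, reject H0; the evidence is statistically significant.

2.5178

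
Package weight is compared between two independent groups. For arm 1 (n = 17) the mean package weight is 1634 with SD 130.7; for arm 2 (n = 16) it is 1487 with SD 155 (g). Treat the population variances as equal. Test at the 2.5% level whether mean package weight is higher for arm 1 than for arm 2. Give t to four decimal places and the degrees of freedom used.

Let group 1 = arm 1, group 2 = arm 2. H0: μ_1 = μ_2; H1: μ_1 > μ_2 (two-sample pooled-variance t-test, right-tailed).
s_p² = [(17−1)·130.7² + (16−1)·155²]/(17+16−2) = 20441.8
t = (1634 − 1487)/√[20441.8·(1/17 + 1/16)] = 2.9518
df = n₁ + n₂ − 2 = 31
p-value = P(T ≥ 2.9518) ≈ 0.0030
Since p ≈ 0.0030 < α = 0.025, reject H0; the evidence is statistically significant.

t = 2.9518, df = 31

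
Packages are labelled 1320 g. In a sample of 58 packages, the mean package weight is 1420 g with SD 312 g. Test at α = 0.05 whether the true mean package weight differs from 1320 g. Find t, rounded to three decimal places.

H0: μ = 1320; H1: μ ≠ 1320 (one-sample t-test, two-sided).
t = (x̄ − μ₀)/(s/√n) = (1420 − 1320)/(312/√58) = 2.441
df = n − 1 = 57
Two-sided p-value ≈ 0.018
Since p ≈ 0.018 < α = 0.05, reject H0; the data support H1.

2.441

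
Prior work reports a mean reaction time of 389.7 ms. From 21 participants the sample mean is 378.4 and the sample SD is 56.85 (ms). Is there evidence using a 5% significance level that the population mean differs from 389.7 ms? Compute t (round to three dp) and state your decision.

t = -0.911; fail to reject H0

H0: μ = 389.7; H1: μ ≠ 389.7 (one-sample t-test, two-sided).
t = (x̄ − μ₀)/(s/√n) = (378.4 − 389.7)/(56.85/√21) = -0.911
df = n − 1 = 20
Two-sided p-value ≈ 0.3732
Since p ≈ 0.3732 > α = 0.05, fail to reject H0; the evidence is not statistically significant.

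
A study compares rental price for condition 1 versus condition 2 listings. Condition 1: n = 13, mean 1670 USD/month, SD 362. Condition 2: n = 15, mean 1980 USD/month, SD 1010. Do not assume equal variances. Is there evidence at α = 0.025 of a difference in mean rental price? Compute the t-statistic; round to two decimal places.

Let group 1 = condition 1, group 2 = condition 2. H0: μ_1 = μ_2; H1: μ_1 ≠ μ_2 (Welch's two-sample t-test, two-sided).
t = (x̄_1 − x̄_2)/√(s_1²/n_1 + s_2²/n_2) = (1670 − 1980)/√(362²/13 + 1010²/15) = -1.11
Welch–Satterthwaite df ≈ 18.00
Two-sided p-value ≈ 0.282
Since p ≈ 0.282 > α = 0.025, fail to reject H0; the data do not provide sufficient evidence against H0.

-1.11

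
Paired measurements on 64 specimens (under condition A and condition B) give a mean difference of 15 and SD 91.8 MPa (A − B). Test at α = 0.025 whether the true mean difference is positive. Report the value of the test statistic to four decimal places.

H0: μ_d = 0; H1: μ_d > 0 (paired t-test on the differences, right-tailed).
t = d̄/(s_d/√n) = 15/(91.8/√64) = 1.3072
df = n − 1 = 63
p-value = P(T ≥ 1.3072) ≈ 0.098
Since p ≈ 0.098 > α = 0.025, fail to reject H0; the evidence is not statistically significant.

1.3072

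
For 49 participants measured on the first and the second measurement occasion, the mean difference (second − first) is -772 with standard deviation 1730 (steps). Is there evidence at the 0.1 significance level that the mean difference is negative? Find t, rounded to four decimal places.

-3.1237

H0: μ_d = 0; H1: μ_d < 0 (paired t-test on the differences, left-tailed).
t = d̄/(s_d/√n) = -772/(1730/√49) = -3.1237
df = n − 1 = 48
p-value = P(T ≤ -3.1237) ≈ 0.0015
Since p ≈ 0.0015 < α = 0.1, reject H0; the data support H1.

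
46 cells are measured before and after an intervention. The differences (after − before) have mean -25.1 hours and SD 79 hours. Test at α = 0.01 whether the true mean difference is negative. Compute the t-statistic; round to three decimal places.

H0: μ_d = 0; H1: μ_d < 0 (paired t-test on the differences, left-tailed).
t = d̄/(s_d/√n) = -25.1/(79/√46) = -2.155
df = n − 1 = 45
p-value = P(T ≤ -2.155) ≈ 0.018
Since p ≈ 0.018 > α = 0.01, fail to reject H0; the evidence is not statistically significant.

-2.155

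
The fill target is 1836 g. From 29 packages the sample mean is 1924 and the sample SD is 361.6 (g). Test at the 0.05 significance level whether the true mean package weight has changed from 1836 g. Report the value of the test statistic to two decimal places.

H0: μ = 1836; H1: μ ≠ 1836 (one-sample t-test, two-sided).
t = (x̄ − μ₀)/(s/√n) = (1924 − 1836)/(361.6/√29) = 1.31
df = n − 1 = 28
Two-sided p-value ≈ 0.2007
Since p ≈ 0.2007 > α = 0.05, fail to reject H0; the evidence is not statistically significant.

1.31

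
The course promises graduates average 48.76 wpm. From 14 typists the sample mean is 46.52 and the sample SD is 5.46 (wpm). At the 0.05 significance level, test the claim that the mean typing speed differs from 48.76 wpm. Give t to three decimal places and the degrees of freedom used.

H0: μ = 48.76; H1: μ ≠ 48.76 (one-sample t-test, two-sided).
t = (x̄ − μ₀)/(s/√n) = (46.52 − 48.76)/(5.46/√14) = -1.535
df = n − 1 = 13
Two-sided p-value ≈ 0.149
Since p ≈ 0.149 > α = 0.05, fail to reject H0; the data do not provide sufficient evidence against H0.

t = -1.535, df = 13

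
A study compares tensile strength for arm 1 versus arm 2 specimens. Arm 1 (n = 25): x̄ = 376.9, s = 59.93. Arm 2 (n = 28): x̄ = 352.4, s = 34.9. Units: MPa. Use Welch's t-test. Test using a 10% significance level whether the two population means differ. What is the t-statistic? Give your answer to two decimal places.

Let group 1 = arm 1, group 2 = arm 2. H0: μ_1 = μ_2; H1: μ_1 ≠ μ_2 (Welch's two-sample t-test, two-sided).
t = (x̄_1 − x̄_2)/√(s_1²/n_1 + s_2²/n_2) = (376.9 − 352.4)/√(59.93²/25 + 34.9²/28) = 1.79
Welch–Satterthwaite df ≈ 37.66
Two-sided p-value ≈ 0.0814
Since p ≈ 0.0814 < α = 0.1, reject H0; the evidence is statistically significant.

1.79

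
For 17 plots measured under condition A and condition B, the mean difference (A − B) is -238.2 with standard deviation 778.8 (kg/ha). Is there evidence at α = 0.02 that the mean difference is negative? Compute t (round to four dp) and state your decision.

H0: μ_d = 0; H1: μ_d < 0 (paired t-test on the differences, left-tailed).
t = d̄/(s_d/√n) = -238.2/(778.8/√17) = -1.2611
df = n − 1 = 16
p-value = P(T ≤ -1.2611) ≈ 0.113
Since p ≈ 0.113 > α = 0.02, fail to reject H0; the evidence is not statistically significant.

t = -1.2611; fail to reject H0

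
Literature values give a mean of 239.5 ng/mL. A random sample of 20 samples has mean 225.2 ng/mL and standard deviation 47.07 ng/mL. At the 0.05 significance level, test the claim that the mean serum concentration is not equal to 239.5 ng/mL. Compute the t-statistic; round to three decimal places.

-1.359

H0: μ = 239.5; H1: μ ≠ 239.5 (one-sample t-test, two-sided).
t = (x̄ − μ₀)/(s/√n) = (225.2 − 239.5)/(47.07/√20) = -1.359
df = n − 1 = 19
Two-sided p-value ≈ 0.190
Since p ≈ 0.190 > α = 0.05, fail to reject H0; the data do not provide sufficient evidence against H0.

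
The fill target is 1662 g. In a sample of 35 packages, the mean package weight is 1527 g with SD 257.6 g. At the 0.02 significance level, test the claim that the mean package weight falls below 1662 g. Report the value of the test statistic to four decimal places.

-3.1004

H0: μ = 1662; H1: μ < 1662 (one-sample t-test, left-tailed).
t = (x̄ − μ₀)/(s/√n) = (1527 − 1662)/(257.6/√35) = -3.1004
df = n − 1 = 34
p-value = P(T ≤ -3.1004) ≈ 0.002
Since p ≈ 0.002 < α = 0.02, reject H0; the data support H1.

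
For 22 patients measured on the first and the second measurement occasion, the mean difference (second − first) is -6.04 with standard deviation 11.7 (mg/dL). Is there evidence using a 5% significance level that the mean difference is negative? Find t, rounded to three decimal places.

-2.421

H0: μ_d = 0; H1: μ_d < 0 (paired t-test on the differences, left-tailed).
t = d̄/(s_d/√n) = -6.04/(11.7/√22) = -2.421
df = n − 1 = 21
p-value = P(T ≤ -2.421) ≈ 0.0123
Since p ≈ 0.0123 < α = 0.05, reject H0; the data support H1.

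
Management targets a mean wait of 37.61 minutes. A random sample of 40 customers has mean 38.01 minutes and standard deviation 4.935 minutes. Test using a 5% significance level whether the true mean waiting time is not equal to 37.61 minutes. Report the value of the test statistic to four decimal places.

H0: μ = 37.61; H1: μ ≠ 37.61 (one-sample t-test, two-sided).
t = (x̄ − μ₀)/(s/√n) = (38.01 − 37.61)/(4.935/√40) = 0.5126
df = n − 1 = 39
Two-sided p-value ≈ 0.611
Since p ≈ 0.611 > α = 0.05, fail to reject H0; the evidence is not statistically significant.

0.5126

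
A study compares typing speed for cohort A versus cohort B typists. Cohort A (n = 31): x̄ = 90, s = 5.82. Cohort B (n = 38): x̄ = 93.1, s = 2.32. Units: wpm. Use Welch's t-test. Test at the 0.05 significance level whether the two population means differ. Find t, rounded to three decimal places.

-2.790

Let group 1 = cohort A, group 2 = cohort B. H0: μ_1 = μ_2; H1: μ_1 ≠ μ_2 (Welch's two-sample t-test, two-sided).
t = (x̄_1 − x̄_2)/√(s_1²/n_1 + s_2²/n_2) = (90 − 93.1)/√(5.82²/31 + 2.32²/38) = -2.790
Welch–Satterthwaite df ≈ 37.77
Two-sided p-value ≈ 0.0082
Since p ≈ 0.0082 < α = 0.05, reject H0; the data support H1.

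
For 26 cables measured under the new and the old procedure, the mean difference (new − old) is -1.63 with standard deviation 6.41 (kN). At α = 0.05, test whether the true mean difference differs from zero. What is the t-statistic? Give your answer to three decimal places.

-1.297

H0: μ_d = 0; H1: μ_d ≠ 0 (paired t-test on the differences, two-sided).
t = d̄/(s_d/√n) = -1.63/(6.41/√26) = -1.297
df = n − 1 = 25
Two-sided p-value ≈ 0.207
Since p ≈ 0.207 > α = 0.05, fail to reject H0; the evidence is not statistically significant.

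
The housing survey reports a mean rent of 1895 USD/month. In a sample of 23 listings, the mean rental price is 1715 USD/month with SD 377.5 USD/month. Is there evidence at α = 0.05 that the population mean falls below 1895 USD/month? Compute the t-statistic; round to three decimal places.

H0: μ = 1895; H1: μ < 1895 (one-sample t-test, left-tailed).
t = (x̄ − μ₀)/(s/√n) = (1715 − 1895)/(377.5/√23) = -2.287
df = n − 1 = 22
p-value = P(T ≤ -2.287) ≈ 0.016
Since p ≈ 0.016 < α = 0.05, reject H0; the evidence is statistically significant.

-2.287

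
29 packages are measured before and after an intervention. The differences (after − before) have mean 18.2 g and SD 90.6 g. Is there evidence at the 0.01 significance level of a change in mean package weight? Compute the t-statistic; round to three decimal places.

1.082

H0: μ_d = 0; H1: μ_d ≠ 0 (paired t-test on the differences, two-sided).
t = d̄/(s_d/√n) = 18.2/(90.6/√29) = 1.082
df = n − 1 = 28
Two-sided p-value ≈ 0.2886
Since p ≈ 0.2886 > α = 0.01, fail to reject H0; the data do not provide sufficient evidence against H0.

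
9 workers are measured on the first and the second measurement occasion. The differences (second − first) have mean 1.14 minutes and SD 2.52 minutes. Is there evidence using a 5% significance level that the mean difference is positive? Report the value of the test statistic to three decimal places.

H0: μ_d = 0; H1: μ_d > 0 (paired t-test on the differences, right-tailed).
t = d̄/(s_d/√n) = 1.14/(2.52/√9) = 1.357
df = n − 1 = 8
p-value = P(T ≥ 1.357) ≈ 0.106
Since p ≈ 0.106 > α = 0.05, fail to reject H0; the data do not provide sufficient evidence against H0.

1.357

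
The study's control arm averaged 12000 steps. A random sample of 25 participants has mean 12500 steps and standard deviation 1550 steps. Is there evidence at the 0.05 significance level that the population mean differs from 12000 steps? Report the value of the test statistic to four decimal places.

H0: μ = 12000; H1: μ ≠ 12000 (one-sample t-test, two-sided).
t = (x̄ − μ₀)/(s/√n) = (12500 − 12000)/(1550/√25) = 1.6129
df = n − 1 = 24
Two-sided p-value ≈ 0.1198
Since p ≈ 0.1198 > α = 0.05, fail to reject H0; the evidence is not statistically significant.

1.6129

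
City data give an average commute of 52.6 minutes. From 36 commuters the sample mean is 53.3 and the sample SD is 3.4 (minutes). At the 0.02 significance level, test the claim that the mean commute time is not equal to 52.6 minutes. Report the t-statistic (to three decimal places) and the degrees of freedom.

t = 1.235, df = 35

H0: μ = 52.6; H1: μ ≠ 52.6 (one-sample t-test, two-sided).
t = (x̄ − μ₀)/(s/√n) = (53.3 − 52.6)/(3.4/√36) = 1.235
df = n − 1 = 35
Two-sided p-value ≈ 0.225
Since p ≈ 0.225 > α = 0.02, fail to reject H0; the data do not provide sufficient evidence against H0.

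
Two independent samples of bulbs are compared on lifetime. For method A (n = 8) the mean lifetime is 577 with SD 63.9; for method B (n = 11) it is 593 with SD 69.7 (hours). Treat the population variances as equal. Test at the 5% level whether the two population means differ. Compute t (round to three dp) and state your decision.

t = -0.511; fail to reject H0

Let group 1 = method A, group 2 = method B. H0: μ_1 = μ_2; H1: μ_1 ≠ μ_2 (two-sample pooled-variance t-test, two-sided).
s_p² = [(8−1)·63.9² + (11−1)·69.7²]/(8+11−2) = 4539.02
t = (577 − 593)/√[4539.02·(1/8 + 1/11)] = -0.511
df = n₁ + n₂ − 2 = 17
Two-sided p-value ≈ 0.616
Since p ≈ 0.616 > α = 0.05, fail to reject H0; the evidence is not statistically significant.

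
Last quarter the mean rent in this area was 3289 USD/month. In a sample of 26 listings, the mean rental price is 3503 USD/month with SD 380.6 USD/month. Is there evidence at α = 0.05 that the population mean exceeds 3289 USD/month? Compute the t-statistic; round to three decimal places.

2.867

H0: μ = 3289; H1: μ > 3289 (one-sample t-test, right-tailed).
t = (x̄ − μ₀)/(s/√n) = (3503 − 3289)/(380.6/√26) = 2.867
df = n − 1 = 25
p-value = P(T ≥ 2.867) ≈ 0.0041
Since p ≈ 0.0041 < α = 0.05, reject H0; the evidence is statistically significant.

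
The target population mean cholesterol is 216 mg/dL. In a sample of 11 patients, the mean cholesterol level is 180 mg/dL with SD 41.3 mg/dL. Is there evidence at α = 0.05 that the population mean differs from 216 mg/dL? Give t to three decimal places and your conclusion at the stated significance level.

t = -2.891; reject H0

H0: μ = 216; H1: μ ≠ 216 (one-sample t-test, two-sided).
t = (x̄ − μ₀)/(s/√n) = (180 − 216)/(41.3/√11) = -2.891
df = n − 1 = 10
Two-sided p-value ≈ 0.016
Since p ≈ 0.016 < α = 0.05, reject H0; the evidence is statistically significant.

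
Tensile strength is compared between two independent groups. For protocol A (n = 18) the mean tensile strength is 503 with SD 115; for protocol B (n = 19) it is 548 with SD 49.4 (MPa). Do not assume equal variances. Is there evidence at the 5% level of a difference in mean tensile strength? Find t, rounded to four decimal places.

-1.5317

Let group 1 = protocol A, group 2 = protocol B. H0: μ_1 = μ_2; H1: μ_1 ≠ μ_2 (Welch's two-sample t-test, two-sided).
t = (x̄_1 − x̄_2)/√(s_1²/n_1 + s_2²/n_2) = (503 − 548)/√(115²/18 + 49.4²/19) = -1.5317
Welch–Satterthwaite df ≈ 22.81
Two-sided p-value ≈ 0.139
Since p ≈ 0.139 > α = 0.05, fail to reject H0; the evidence is not statistically significant.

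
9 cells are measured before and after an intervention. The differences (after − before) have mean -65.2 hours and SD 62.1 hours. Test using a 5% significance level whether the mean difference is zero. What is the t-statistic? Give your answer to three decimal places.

H0: μ_d = 0; H1: μ_d ≠ 0 (paired t-test on the differences, two-sided).
t = d̄/(s_d/√n) = -65.2/(62.1/√9) = -3.150
df = n − 1 = 8
Two-sided p-value ≈ 0.014
Since p ≈ 0.014 < α = 0.05, reject H0; the data support H1.

-3.150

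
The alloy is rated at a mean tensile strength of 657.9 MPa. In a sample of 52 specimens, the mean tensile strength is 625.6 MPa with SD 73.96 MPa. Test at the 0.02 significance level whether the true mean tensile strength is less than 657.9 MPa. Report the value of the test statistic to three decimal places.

-3.149

H0: μ = 657.9; H1: μ < 657.9 (one-sample t-test, left-tailed).
t = (x̄ − μ₀)/(s/√n) = (625.6 − 657.9)/(73.96/√52) = -3.149
df = n − 1 = 51
p-value = P(T ≤ -3.149) ≈ 0.001
Since p ≈ 0.001 < α = 0.02, reject H0; the data support H1.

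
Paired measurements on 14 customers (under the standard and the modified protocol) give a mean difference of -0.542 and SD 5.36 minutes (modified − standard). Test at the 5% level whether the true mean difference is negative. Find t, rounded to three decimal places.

H0: μ_d = 0; H1: μ_d < 0 (paired t-test on the differences, left-tailed).
t = d̄/(s_d/√n) = -0.542/(5.36/√14) = -0.378
df = n − 1 = 13
p-value = P(T ≤ -0.378) ≈ 0.3556
Since p ≈ 0.3556 > α = 0.05, fail to reject H0; the data do not provide sufficient evidence against H0.

-0.378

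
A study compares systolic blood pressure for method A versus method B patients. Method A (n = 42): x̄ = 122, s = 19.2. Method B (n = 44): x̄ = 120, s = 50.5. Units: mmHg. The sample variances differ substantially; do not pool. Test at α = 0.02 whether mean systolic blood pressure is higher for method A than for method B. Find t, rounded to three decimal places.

Let group 1 = method A, group 2 = method B. H0: μ_1 = μ_2; H1: μ_1 > μ_2 (Welch's two-sample t-test, right-tailed).
t = (x̄_1 − x̄_2)/√(s_1²/n_1 + s_2²/n_2) = (122 − 120)/√(19.2²/42 + 50.5²/44) = 0.245
Welch–Satterthwaite df ≈ 55.67
p-value = P(T ≥ 0.245) ≈ 0.4037
Since p ≈ 0.4037 > α = 0.02, fail to reject H0; the data do not provide sufficient evidence against H0.

0.245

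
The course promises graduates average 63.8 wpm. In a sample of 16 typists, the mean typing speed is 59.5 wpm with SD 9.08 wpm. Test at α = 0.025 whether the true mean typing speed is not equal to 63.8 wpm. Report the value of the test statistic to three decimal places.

-1.894

H0: μ = 63.8; H1: μ ≠ 63.8 (one-sample t-test, two-sided).
t = (x̄ − μ₀)/(s/√n) = (59.5 − 63.8)/(9.08/√16) = -1.894
df = n − 1 = 15
Two-sided p-value ≈ 0.078
Since p ≈ 0.078 > α = 0.025, fail to reject H0; the data do not provide sufficient evidence against H0.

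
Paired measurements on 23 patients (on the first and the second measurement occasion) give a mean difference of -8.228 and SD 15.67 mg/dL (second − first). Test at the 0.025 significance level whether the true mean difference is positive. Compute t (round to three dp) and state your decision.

t = -2.518; fail to reject H0

H0: μ_d = 0; H1: μ_d > 0 (paired t-test on the differences, right-tailed).
t = d̄/(s_d/√n) = -8.228/(15.67/√23) = -2.518
df = n − 1 = 22
p-value = P(T ≥ -2.518) ≈ 0.990
Since p ≈ 0.990 > α = 0.025, fail to reject H0; the evidence is not statistically significant.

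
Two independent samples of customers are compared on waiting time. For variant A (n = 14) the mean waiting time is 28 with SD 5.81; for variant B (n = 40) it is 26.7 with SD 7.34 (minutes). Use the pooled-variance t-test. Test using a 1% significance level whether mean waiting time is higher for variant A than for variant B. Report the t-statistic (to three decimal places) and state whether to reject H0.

Let group 1 = variant A, group 2 = variant B. H0: μ_1 = μ_2; H1: μ_1 > μ_2 (two-sample pooled-variance t-test, right-tailed).
s_p² = [(14−1)·5.81² + (40−1)·7.34²]/(14+40−2) = 48.8457
t = (28 − 26.7)/√[48.8457·(1/14 + 1/40)] = 0.599
df = n₁ + n₂ − 2 = 52
p-value = P(T ≥ 0.599) ≈ 0.2759
Since p ≈ 0.2759 > α = 0.01, fail to reject H0; the data do not provide sufficient evidence against H0.

t = 0.599; fail to reject H0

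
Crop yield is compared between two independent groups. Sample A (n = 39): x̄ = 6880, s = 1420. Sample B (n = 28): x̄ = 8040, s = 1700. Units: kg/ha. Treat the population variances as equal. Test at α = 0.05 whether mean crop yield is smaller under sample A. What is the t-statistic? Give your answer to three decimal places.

-3.036

Let group 1 = sample A, group 2 = sample B. H0: μ_1 = μ_2; H1: μ_1 < μ_2 (two-sample pooled-variance t-test, left-tailed).
s_p² = [(39−1)·1420² + (28−1)·1700²]/(39+28−2) = 2379280
t = (6880 − 8040)/√[2379280·(1/39 + 1/28)] = -3.036
df = n₁ + n₂ − 2 = 65
p-value = P(T ≤ -3.036) ≈ 0.0017
Since p ≈ 0.0017 < α = 0.05, reject H0; the evidence is statistically significant.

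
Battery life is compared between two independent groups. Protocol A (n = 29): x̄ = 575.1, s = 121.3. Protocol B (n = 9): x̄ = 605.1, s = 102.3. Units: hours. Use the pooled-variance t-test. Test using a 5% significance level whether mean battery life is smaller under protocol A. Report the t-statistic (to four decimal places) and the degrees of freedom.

Let group 1 = protocol A, group 2 = protocol B. H0: μ_1 = μ_2; H1: μ_1 < μ_2 (two-sample pooled-variance t-test, left-tailed).
s_p² = [(29−1)·121.3² + (9−1)·102.3²]/(29+9−2) = 13769.6
t = (575.1 − 605.1)/√[13769.6·(1/29 + 1/9)] = -0.6700
df = n₁ + n₂ − 2 = 36
p-value = P(T ≤ -0.6700) ≈ 0.254
Since p ≈ 0.254 > α = 0.05, fail to reject H0; the evidence is not statistically significant.

t = -0.6700, df = 36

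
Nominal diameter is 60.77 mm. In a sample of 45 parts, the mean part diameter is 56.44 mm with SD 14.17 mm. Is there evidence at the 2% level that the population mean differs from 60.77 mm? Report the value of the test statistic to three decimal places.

H0: μ = 60.77; H1: μ ≠ 60.77 (one-sample t-test, two-sided).
t = (x̄ − μ₀)/(s/√n) = (56.44 − 60.77)/(14.17/√45) = -2.050
df = n − 1 = 44
Two-sided p-value ≈ 0.046
Since p ≈ 0.046 > α = 0.02, fail to reject H0; the data do not provide sufficient evidence against H0.

-2.050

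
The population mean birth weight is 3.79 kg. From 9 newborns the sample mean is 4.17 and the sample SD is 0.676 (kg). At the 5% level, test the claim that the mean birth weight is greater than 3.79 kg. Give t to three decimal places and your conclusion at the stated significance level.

t = 1.686; fail to reject H0

H0: μ = 3.79; H1: μ > 3.79 (one-sample t-test, right-tailed).
t = (x̄ − μ₀)/(s/√n) = (4.17 − 3.79)/(0.676/√9) = 1.686
df = n − 1 = 8
p-value = P(T ≥ 1.686) ≈ 0.0651
Since p ≈ 0.0651 > α = 0.05, fail to reject H0; the data do not provide sufficient evidence against H0.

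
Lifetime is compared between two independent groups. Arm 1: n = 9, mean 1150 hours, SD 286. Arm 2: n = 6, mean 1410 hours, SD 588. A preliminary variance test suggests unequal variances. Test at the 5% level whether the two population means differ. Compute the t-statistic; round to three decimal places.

Let group 1 = arm 1, group 2 = arm 2. H0: μ_1 = μ_2; H1: μ_1 ≠ μ_2 (Welch's two-sample t-test, two-sided).
t = (x̄_1 − x̄_2)/√(s_1²/n_1 + s_2²/n_2) = (1150 − 1410)/√(286²/9 + 588²/6) = -1.007
Welch–Satterthwaite df ≈ 6.60
Two-sided p-value ≈ 0.3496
Since p ≈ 0.3496 > α = 0.05, fail to reject H0; the evidence is not statistically significant.

-1.007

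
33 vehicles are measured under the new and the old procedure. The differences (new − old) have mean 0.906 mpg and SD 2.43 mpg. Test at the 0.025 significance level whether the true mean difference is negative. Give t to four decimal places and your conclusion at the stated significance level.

t = 2.1418; fail to reject H0

H0: μ_d = 0; H1: μ_d < 0 (paired t-test on the differences, left-tailed).
t = d̄/(s_d/√n) = 0.906/(2.43/√33) = 2.1418
df = n − 1 = 32
p-value = P(T ≤ 2.1418) ≈ 0.9800
Since p ≈ 0.9800 > α = 0.025, fail to reject H0; the data do not provide sufficient evidence against H0.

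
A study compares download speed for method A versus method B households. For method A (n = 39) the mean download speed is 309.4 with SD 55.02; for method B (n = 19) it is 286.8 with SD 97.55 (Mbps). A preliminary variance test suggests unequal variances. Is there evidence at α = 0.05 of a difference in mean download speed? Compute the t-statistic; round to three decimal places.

0.940

Let group 1 = method A, group 2 = method B. H0: μ_1 = μ_2; H1: μ_1 ≠ μ_2 (Welch's two-sample t-test, two-sided).
t = (x̄_1 − x̄_2)/√(s_1²/n_1 + s_2²/n_2) = (309.4 − 286.8)/√(55.02²/39 + 97.55²/19) = 0.940
Welch–Satterthwaite df ≈ 23.74
Two-sided p-value ≈ 0.3569
Since p ≈ 0.3569 > α = 0.05, fail to reject H0; the evidence is not statistically significant.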